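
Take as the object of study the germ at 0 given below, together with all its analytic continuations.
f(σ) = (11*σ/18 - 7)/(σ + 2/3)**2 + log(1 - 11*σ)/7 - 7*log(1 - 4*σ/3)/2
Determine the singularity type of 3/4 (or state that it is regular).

The point is a logarithmic branch point.

The term (-7/2)*log(1 - σ/(3/4)) has argument 1 - 3/4/(3/4) = 0 at 3/4: a logarithmic (infinitely-sheeted) branch point; the remaining terms are analytic or single-valued there.


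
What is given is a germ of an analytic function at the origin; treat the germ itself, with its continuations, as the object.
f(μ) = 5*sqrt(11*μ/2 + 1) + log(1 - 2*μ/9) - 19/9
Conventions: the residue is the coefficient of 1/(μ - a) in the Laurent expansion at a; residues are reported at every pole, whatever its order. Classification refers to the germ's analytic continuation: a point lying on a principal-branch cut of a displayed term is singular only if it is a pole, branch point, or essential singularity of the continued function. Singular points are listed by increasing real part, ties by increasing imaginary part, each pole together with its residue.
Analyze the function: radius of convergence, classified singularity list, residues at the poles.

Branch term (5)*sqrt(1 - μ/(-2/11)): its argument vanishes at μ = -2/11, a square-root branch point, modulus 2/11.
Branch term (1)*log(1 - μ/(9/2)): its argument vanishes at μ = 9/2, a logarithmic branch point, modulus 9/2.
The radius of convergence is the smallest modulus among the singular points: 2/11.
List the singular points by increasing real part (a conjugate pair: the negative imaginary part first).

Radius of convergence at 0: 2/11.
At -2/11: an algebraic (square-root) branch point.
At 9/2: a logarithmic branch point.


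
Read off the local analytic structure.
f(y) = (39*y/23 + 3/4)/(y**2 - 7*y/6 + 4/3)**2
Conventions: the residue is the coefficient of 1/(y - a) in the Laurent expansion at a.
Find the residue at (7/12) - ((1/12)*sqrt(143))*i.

The residue is ((17280/470327)*sqrt(143))*i.

The factor y**2 - 7*y/6 + 4/3 splits as (y - a)(y - a') with a = (7/12) - ((1/12)*sqrt(143))*i, a' = (7/12) + ((1/12)*sqrt(143))*i. At the order-2 pole a set g(y) = (y - a)^2*f(y) = [39*y/23 + 3/4] / (y - a')^2.
Order-2 pole: residue = g'(a); g'((7/12) - ((1/12)*sqrt(143))*i) = ((17280/470327)*sqrt(143))*i, so the residue is ((17280/470327)*sqrt(143))*i.


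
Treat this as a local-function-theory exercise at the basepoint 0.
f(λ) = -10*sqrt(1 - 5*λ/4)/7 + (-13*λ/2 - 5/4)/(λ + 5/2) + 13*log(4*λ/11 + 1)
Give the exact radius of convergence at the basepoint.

The radius of convergence is 4/5.

Denominator factor (λ + 5/2): pole of order 1 at -5/2, modulus 5/2.
Branch term (-10/7)*sqrt(1 - λ/(4/5)): its argument vanishes at λ = 4/5, a square-root branch point, modulus 4/5.
Branch term (13)*log(1 - λ/(-11/4)): its argument vanishes at λ = -11/4, a logarithmic branch point, modulus 11/4.
The radius of convergence is the smallest modulus among the singular points: 4/5.


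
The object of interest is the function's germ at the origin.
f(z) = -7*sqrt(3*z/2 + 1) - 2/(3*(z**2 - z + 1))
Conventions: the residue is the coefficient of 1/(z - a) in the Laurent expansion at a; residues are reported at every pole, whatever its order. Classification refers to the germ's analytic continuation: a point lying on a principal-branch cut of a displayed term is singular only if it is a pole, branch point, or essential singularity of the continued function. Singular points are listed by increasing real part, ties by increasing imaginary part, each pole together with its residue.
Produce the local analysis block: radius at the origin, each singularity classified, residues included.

Denominator factor (z**2 - z + 1): discriminant -3, complex-conjugate roots (1/2) + ((1/2)*sqrt(3))*i and (1/2) - ((1/2)*sqrt(3))*i; poles of order 1, moduli 1 and 1.
Branch term (-7)*sqrt(1 - z/(-2/3)): its argument vanishes at z = -2/3, a square-root branch point, modulus 2/3.
The radius of convergence is the smallest modulus among the singular points: 2/3.
The branch term is analytic at (1/2) - ((1/2)*sqrt(3))*i and contributes nothing to the residue; only the rational part matters.
The factor z**2 - z + 1 splits as (z - a)(z - a') with a = (1/2) - ((1/2)*sqrt(3))*i, a' = (1/2) + ((1/2)*sqrt(3))*i. At the order-1 pole a set g(z) = (z - a)*(rational part) = [-2/3] / (z - a').
Simple pole: residue = g(a) at a = (1/2) - ((1/2)*sqrt(3))*i, which is -((2/9)*sqrt(3))*i.
The branch term is analytic at (1/2) + ((1/2)*sqrt(3))*i and contributes nothing to the residue; only the rational part matters.
The factor z**2 - z + 1 splits as (z - a)(z - a') with a = (1/2) + ((1/2)*sqrt(3))*i, a' = (1/2) - ((1/2)*sqrt(3))*i. At the order-1 pole a set g(z) = (z - a)*(rational part) = [-2/3] / (z - a').
Simple pole: residue = g(a) at a = (1/2) + ((1/2)*sqrt(3))*i, which is ((2/9)*sqrt(3))*i.
List the singular points by increasing real part (a conjugate pair: the negative imaginary part first).

Radius of convergence at 0: 2/3.
At -2/3: an algebraic (square-root) branch point.
At (1/2) - ((1/2)*sqrt(3))*i: a pole of order 1; residue -((2/9)*sqrt(3))*i.
At (1/2) + ((1/2)*sqrt(3))*i: a pole of order 1; residue ((2/9)*sqrt(3))*i.


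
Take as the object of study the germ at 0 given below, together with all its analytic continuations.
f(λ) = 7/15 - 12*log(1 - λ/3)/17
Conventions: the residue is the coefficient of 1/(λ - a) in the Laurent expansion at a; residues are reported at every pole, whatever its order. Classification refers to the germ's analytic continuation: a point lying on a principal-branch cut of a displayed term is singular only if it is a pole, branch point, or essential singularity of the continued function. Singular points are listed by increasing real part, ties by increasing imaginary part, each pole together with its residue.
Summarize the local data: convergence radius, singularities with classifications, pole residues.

Radius of convergence at 0: 3.
At 3: a logarithmic branch point.

Branch term (-12/17)*log(1 - λ/(3)): its argument vanishes at λ = 3, a logarithmic branch point, modulus 3.
The radius of convergence is the smallest modulus among the singular points: 3.


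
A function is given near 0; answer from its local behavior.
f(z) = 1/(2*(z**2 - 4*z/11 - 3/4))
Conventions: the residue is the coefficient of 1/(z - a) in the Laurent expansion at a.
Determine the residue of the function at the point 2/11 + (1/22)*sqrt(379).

The residue is (11/758)*sqrt(379).

The factor z**2 - 4*z/11 - 3/4 splits as (z - a)(z - a') with a = 2/11 + (1/22)*sqrt(379), a' = 2/11 - (1/22)*sqrt(379). At the order-1 pole a set g(z) = (z - a)*f(z) = [1/2] / (z - a').
Simple pole: residue = g(a) at a = 2/11 + (1/22)*sqrt(379), which is (11/758)*sqrt(379).


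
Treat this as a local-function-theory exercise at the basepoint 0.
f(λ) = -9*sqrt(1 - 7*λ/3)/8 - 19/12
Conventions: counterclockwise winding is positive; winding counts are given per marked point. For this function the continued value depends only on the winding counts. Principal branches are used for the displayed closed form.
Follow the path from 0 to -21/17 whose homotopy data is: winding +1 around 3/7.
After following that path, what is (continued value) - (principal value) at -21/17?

The rational part is single-valued and drops out of the difference; each branch term changes only by its own monodromy.
(-9/8)*sqrt(1 - λ/(3/7)): winding +1 is odd, the square root flips sign, contributing -2*(-9/8)*sqrt(1 - (-21/17)/(3/7)) = -2*(-9/8)*sqrt(66/17) = (9/68)*sqrt(1122).
Summing the contributions at λ = -21/17 gives (9/68)*sqrt(1122).

Continued minus principal equals (9/68)*sqrt(1122).


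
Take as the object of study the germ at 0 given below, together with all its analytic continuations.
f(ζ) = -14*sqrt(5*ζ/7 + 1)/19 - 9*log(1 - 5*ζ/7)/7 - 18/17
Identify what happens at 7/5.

The point is a logarithmic branch point.

The term (-9/7)*log(1 - ζ/(7/5)) has argument 1 - 7/5/(7/5) = 0 at 7/5: a logarithmic (infinitely-sheeted) branch point; the remaining terms are analytic or single-valued there.


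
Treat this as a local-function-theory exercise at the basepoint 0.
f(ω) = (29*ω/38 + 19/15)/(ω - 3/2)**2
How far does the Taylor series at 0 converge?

The radius of convergence is 3/2.

Denominator factor (ω - 3/2)^2: pole of order 2 at 3/2, modulus 3/2.
The radius of convergence is the smallest modulus among the singular points: 3/2.


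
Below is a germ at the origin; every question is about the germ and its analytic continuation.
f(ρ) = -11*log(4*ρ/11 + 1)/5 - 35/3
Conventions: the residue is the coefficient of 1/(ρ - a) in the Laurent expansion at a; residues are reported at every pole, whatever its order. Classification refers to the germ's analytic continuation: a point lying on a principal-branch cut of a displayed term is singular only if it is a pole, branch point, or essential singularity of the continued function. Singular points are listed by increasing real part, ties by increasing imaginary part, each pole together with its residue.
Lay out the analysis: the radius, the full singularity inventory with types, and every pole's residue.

Radius of convergence at 0: 11/4.
At -11/4: a logarithmic branch point.

Branch term (-11/5)*log(1 - ρ/(-11/4)): its argument vanishes at ρ = -11/4, a logarithmic branch point, modulus 11/4.
The radius of convergence is the smallest modulus among the singular points: 11/4.


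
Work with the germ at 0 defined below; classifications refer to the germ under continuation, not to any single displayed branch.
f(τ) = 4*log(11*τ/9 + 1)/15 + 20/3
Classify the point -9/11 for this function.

The point is a logarithmic branch point.

The term (4/15)*log(1 - τ/(-9/11)) has argument 1 - -9/11/(-9/11) = 0 at -9/11: a logarithmic (infinitely-sheeted) branch point; the remaining terms are analytic or single-valued there.


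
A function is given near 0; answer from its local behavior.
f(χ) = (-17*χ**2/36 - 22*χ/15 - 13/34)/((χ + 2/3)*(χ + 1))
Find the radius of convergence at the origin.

The radius of convergence is 2/3.

Denominator factor (χ + 1): pole of order 1 at -1, modulus 1.
Denominator factor (χ + 2/3): pole of order 1 at -2/3, modulus 2/3.
The radius of convergence is the smallest modulus among the singular points: 2/3.


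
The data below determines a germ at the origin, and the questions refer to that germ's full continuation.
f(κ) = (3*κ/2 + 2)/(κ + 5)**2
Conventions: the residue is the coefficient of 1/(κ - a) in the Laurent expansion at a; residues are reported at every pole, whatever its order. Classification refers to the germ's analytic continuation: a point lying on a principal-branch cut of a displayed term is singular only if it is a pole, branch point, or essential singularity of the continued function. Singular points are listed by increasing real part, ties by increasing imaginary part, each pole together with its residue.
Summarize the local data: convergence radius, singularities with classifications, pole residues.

Radius of convergence at 0: 5.
At -5: a pole of order 2; residue 3/2.

Denominator factor (κ + 5)^2: pole of order 2 at -5, modulus 5.
The radius of convergence is the smallest modulus among the singular points: 5.
At the order-2 pole -5 set g(κ) = (κ - (-5))^2*f(κ) = 3*κ/2 + 2.
Order-2 pole: residue = g'(a); g'(-5) = 3/2, so the residue is 3/2.


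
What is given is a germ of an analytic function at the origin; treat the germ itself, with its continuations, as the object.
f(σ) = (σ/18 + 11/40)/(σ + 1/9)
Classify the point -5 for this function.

Denominator factors: σ + 1/9 = -44/9 at σ = -5 — none vanishes.
So the germ continues analytically to -5.

The point is a regular point.


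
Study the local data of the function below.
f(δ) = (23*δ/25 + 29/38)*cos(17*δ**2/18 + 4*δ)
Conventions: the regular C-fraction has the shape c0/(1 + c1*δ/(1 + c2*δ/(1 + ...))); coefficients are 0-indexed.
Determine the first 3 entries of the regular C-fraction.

The regular C-fraction coefficients are [29/38, -874/725, 2484438/316825].

Taylor coefficients (expand at 0): a_0 = 29/38, a_1 = 23/25, a_2 = -116/19.
c0 = a_0 = 29/38. Peel one level at a time: if S = 1 + c*δ/S' with S'(0) = 1, then c is the δ-coefficient of S and S' = c*δ/(S - 1).
S_1 = c0/f = 1 + (-874/725)*δ + (4968876/525625)*δ^2 + ...; c1 = -874/725.
S_2 = c1*δ/(S_1 - 1) = 1 + (2484438/316825)*δ + ...; c2 = 2484438/316825.


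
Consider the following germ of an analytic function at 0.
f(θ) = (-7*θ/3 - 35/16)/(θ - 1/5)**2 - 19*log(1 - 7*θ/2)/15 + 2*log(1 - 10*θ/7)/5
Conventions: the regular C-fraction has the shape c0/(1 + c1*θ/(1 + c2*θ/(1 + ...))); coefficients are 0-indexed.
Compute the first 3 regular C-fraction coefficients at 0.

Taylor coefficients (expand at 0): a_0 = -875/16, a_1 = -168377/280, a_2 = -18335979/3920.
c0 = a_0 = -875/16. Peel one level at a time: if S = 1 + c*θ/S' with S'(0) = 1, then c is the θ-coefficient of S and S' = c*θ/(S - 1).
S_1 = c0/f = 1 + (-336754/30625)*θ + (33183348391/937890625)*θ^2 + ...; c1 = -336754/30625.
S_2 = c1*θ/(S_1 - 1) = 1 + (33183348391/10313091250)*θ + ...; c2 = 33183348391/10313091250.

The regular C-fraction coefficients are [-875/16, -336754/30625, 33183348391/10313091250].


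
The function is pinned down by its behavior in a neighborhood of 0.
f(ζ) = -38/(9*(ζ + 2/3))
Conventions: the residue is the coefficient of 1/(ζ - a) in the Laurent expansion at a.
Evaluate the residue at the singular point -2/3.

The residue is -38/9.

At the order-1 pole -2/3 set g(ζ) = (ζ - (-2/3))*f(ζ) = -38/9.
Simple pole: residue = g(a) at a = -2/3, which is -38/9.


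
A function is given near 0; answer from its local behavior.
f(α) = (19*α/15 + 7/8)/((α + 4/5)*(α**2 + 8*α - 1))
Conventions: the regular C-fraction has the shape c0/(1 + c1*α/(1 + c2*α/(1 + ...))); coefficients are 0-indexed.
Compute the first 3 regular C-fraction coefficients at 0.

Taylor coefficients (expand at 0): a_0 = -35/32, a_1 = -3443/384, a_2 = -37147/512.
c0 = a_0 = -35/32. Peel one level at a time: if S = 1 + c*α/S' with S'(0) = 1, then c is the α-coefficient of S and S' = c*α/(S - 1).
S_1 = c0/f = 1 + (-3443/420)*α + (9559/11025)*α^2 + ...; c1 = -3443/420.
S_2 = c1*α/(S_1 - 1) = 1 + (3476/32865)*α + ...; c2 = 3476/32865.

The regular C-fraction coefficients are [-35/32, -3443/420, 3476/32865].


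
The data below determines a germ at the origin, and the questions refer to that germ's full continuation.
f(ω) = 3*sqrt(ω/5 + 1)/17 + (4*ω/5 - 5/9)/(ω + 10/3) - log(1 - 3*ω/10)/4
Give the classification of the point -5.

The term (3/17)*sqrt(1 - ω/(-5)) has argument 1 - -5/(-5) = 0 at -5: a square-root (algebraic, two-sheeted) branch point; the remaining terms are analytic or single-valued there.

The point is an algebraic (square-root) branch point.


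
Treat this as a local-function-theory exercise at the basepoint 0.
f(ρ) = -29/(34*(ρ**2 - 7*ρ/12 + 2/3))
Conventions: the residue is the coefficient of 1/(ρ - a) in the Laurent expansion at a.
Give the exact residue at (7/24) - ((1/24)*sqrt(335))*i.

The residue is -((174/5695)*sqrt(335))*i.

The factor ρ**2 - 7*ρ/12 + 2/3 splits as (ρ - a)(ρ - a') with a = (7/24) - ((1/24)*sqrt(335))*i, a' = (7/24) + ((1/24)*sqrt(335))*i. At the order-1 pole a set g(ρ) = (ρ - a)*f(ρ) = [-29/34] / (ρ - a').
Simple pole: residue = g(a) at a = (7/24) - ((1/24)*sqrt(335))*i, which is -((174/5695)*sqrt(335))*i.


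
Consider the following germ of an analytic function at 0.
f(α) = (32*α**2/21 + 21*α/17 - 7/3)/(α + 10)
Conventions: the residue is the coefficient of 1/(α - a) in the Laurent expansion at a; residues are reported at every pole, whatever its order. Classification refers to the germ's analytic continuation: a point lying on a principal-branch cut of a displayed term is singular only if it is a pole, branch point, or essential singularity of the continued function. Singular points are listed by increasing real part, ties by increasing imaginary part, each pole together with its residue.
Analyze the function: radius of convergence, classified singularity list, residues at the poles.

Radius of convergence at 0: 10.
At -10: a pole of order 1; residue 49157/357.

Denominator factor (α + 10): pole of order 1 at -10, modulus 10.
The radius of convergence is the smallest modulus among the singular points: 10.
At the order-1 pole -10 set g(α) = (α - (-10))*f(α) = 32*α**2/21 + 21*α/17 - 7/3.
Simple pole: residue = g(a) at a = -10, which is 49157/357.


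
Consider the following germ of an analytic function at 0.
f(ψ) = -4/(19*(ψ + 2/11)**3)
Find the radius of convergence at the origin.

Denominator factor (ψ + 2/11)^3: pole of order 3 at -2/11, modulus 2/11.
The radius of convergence is the smallest modulus among the singular points: 2/11.

The radius of convergence is 2/11.


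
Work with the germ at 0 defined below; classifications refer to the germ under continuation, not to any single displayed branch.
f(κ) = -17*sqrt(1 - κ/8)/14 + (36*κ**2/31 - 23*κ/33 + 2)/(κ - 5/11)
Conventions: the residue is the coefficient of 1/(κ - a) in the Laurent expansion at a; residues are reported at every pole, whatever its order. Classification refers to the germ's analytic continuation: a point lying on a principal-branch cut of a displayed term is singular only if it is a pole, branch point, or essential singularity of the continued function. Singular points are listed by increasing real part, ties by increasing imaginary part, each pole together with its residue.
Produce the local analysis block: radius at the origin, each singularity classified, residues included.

Radius of convergence at 0: 5/11.
At 5/11: a pole of order 1; residue 21641/11253.
At 8: an algebraic (square-root) branch point.

Denominator factor (κ - 5/11): pole of order 1 at 5/11, modulus 5/11.
Branch term (-17/14)*sqrt(1 - κ/(8)): its argument vanishes at κ = 8, a square-root branch point, modulus 8.
The radius of convergence is the smallest modulus among the singular points: 5/11.
The branch term is analytic at 5/11 and contributes nothing to the residue; only the rational part matters.
At the order-1 pole 5/11 set g(κ) = (κ - (5/11))*(rational part) = 36*κ**2/31 - 23*κ/33 + 2.
Simple pole: residue = g(a) at a = 5/11, which is 21641/11253.
List the singular points by increasing real part (a conjugate pair: the negative imaginary part first).


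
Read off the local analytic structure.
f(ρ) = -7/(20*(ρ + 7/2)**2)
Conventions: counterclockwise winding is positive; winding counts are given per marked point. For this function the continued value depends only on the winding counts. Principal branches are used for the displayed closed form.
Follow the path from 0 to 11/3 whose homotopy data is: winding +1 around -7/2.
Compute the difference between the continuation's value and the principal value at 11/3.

The function is rational, hence single-valued: continuing it around any pole returns the same value, so the difference is 0.

Continued minus principal equals 0.


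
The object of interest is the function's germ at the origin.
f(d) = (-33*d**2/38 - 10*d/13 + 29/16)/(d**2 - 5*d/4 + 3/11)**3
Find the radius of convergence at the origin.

The radius of convergence is 5/8 - (1/88)*sqrt(913).

Denominator factor (d**2 - 5*d/4 + 3/11)^3: discriminant 83/176, real irrational roots 5/8 + (1/88)*sqrt(913) and 5/8 - (1/88)*sqrt(913); poles of order 3, moduli 5/8 + (1/88)*sqrt(913) and 5/8 - (1/88)*sqrt(913).
The radius of convergence is the smallest modulus among the singular points: 5/8 - (1/88)*sqrt(913).


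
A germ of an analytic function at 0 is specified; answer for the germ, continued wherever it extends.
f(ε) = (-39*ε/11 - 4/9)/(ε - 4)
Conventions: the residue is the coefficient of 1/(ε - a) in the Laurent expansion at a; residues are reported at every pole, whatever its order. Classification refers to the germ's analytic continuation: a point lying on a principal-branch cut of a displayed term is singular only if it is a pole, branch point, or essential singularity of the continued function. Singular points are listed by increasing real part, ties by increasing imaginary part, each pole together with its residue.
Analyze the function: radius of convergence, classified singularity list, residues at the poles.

Denominator factor (ε - 4): pole of order 1 at 4, modulus 4.
The radius of convergence is the smallest modulus among the singular points: 4.
At the order-1 pole 4 set g(ε) = (ε - (4))*f(ε) = -39*ε/11 - 4/9.
Simple pole: residue = g(a) at a = 4, which is -1448/99.

Radius of convergence at 0: 4.
At 4: a pole of order 1; residue -1448/99.


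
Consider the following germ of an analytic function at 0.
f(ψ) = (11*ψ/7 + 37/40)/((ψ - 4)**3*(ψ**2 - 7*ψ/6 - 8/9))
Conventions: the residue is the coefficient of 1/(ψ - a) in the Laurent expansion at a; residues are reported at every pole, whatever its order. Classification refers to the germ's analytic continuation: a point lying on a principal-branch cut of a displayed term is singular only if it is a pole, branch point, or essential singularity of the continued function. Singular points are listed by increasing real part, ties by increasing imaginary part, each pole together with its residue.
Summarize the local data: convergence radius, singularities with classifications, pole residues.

Radius of convergence at 0: -7/12 + (1/12)*sqrt(177).
At 7/12 - (1/12)*sqrt(177): a pole of order 1; residue -3481353/53157376 + (544351329/109769981440)*sqrt(177).
At 7/12 + (1/12)*sqrt(177): a pole of order 1; residue -3481353/53157376 - (544351329/109769981440)*sqrt(177).
At 4: a pole of order 3; residue 3481353/26578688.

Denominator factor (ψ**2 - 7*ψ/6 - 8/9): discriminant 59/12, real irrational roots 7/12 + (1/12)*sqrt(177) and 7/12 - (1/12)*sqrt(177); poles of order 1, moduli 7/12 + (1/12)*sqrt(177) and -7/12 + (1/12)*sqrt(177).
Denominator factor (ψ - 4)^3: pole of order 3 at 4, modulus 4.
The radius of convergence is the smallest modulus among the singular points: -7/12 + (1/12)*sqrt(177).
The factor ψ**2 - 7*ψ/6 - 8/9 splits as (ψ - a)(ψ - a') with a = 7/12 - (1/12)*sqrt(177), a' = 7/12 + (1/12)*sqrt(177). At the order-1 pole a set g(ψ) = (ψ - a)*f(ψ) = [(11*ψ/7 + 37/40)/(ψ - 4)**3] / (ψ - a').
Simple pole: residue = g(a) at a = 7/12 - (1/12)*sqrt(177), which is -3481353/53157376 + (544351329/109769981440)*sqrt(177).
The factor ψ**2 - 7*ψ/6 - 8/9 splits as (ψ - a)(ψ - a') with a = 7/12 + (1/12)*sqrt(177), a' = 7/12 - (1/12)*sqrt(177). At the order-1 pole a set g(ψ) = (ψ - a)*f(ψ) = [(11*ψ/7 + 37/40)/(ψ - 4)**3] / (ψ - a').
Simple pole: residue = g(a) at a = 7/12 + (1/12)*sqrt(177), which is -3481353/53157376 - (544351329/109769981440)*sqrt(177).
At the order-3 pole 4 set g(ψ) = (ψ - (4))^3*f(ψ) = (11*ψ/7 + 37/40)/(ψ**2 - 7*ψ/6 - 8/9).
Order-3 pole: residue = g''(a)/2; g''(4) = 3481353/13289344, so the residue is 3481353/26578688.
List the singular points by increasing real part (a conjugate pair: the negative imaginary part first).


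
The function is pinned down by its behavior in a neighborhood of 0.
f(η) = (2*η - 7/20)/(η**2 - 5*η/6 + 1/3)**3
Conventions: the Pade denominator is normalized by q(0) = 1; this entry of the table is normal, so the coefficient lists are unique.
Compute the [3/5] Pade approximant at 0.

The Pade approximant has numerator coefficients [-189/20, 21806885637/463518350, 3443192469/92703670, 3443192469/231759175]; denominator coefficients [1, -627063657/92703670, 834542949/37081468, -15673550299/370814680, 857728713/18540734, -4255479327/185407340].

Taylor coefficients needed (expand at 0): a_0 = -189/20, a_1 = -135/8, a_2 = 5427/40, a_3 = 14607/16, a_4 = 910629/320, a_5 = 640143/128, a_6 = 6831/4, a_7 = -2539485/128, a_8 = -73667637/1024.
Write the denominator as Q(η) = 1 + q1*η + q2*η^2 + q3*η^3 + q4*η^4 + q5*η^5. Requiring Q*f - P = O(η^9) with deg P <= 3 kills the coefficients of η^4..η^8 in Q*f:
  η^4: a_4 + q1*a_3 + q2*a_2 + q3*a_1 + q4*a_0 = 0, i.e. 910629/320 + (14607/16)*q1 + (5427/40)*q2 + (-135/8)*q3 + (-189/20)*q4 = 0.
  η^5: a_5 + q1*a_4 + q2*a_3 + q3*a_2 + q4*a_1 + q5*a_0 = 0, i.e. 640143/128 + (910629/320)*q1 + (14607/16)*q2 + (5427/40)*q3 + (-135/8)*q4 + (-189/20)*q5 = 0.
  η^6: a_6 + q1*a_5 + q2*a_4 + q3*a_3 + q4*a_2 + q5*a_1 = 0, i.e. 6831/4 + (640143/128)*q1 + (910629/320)*q2 + (14607/16)*q3 + (5427/40)*q4 + (-135/8)*q5 = 0.
  η^7: a_7 + q1*a_6 + q2*a_5 + q3*a_4 + q4*a_3 + q5*a_2 = 0, i.e. -2539485/128 + (6831/4)*q1 + (640143/128)*q2 + (910629/320)*q3 + (14607/16)*q4 + (5427/40)*q5 = 0.
  η^8: a_8 + q1*a_7 + q2*a_6 + q3*a_5 + q4*a_4 + q5*a_3 = 0, i.e. -73667637/1024 + (-2539485/128)*q1 + (6831/4)*q2 + (640143/128)*q3 + (910629/320)*q4 + (14607/16)*q5 = 0.
Solving this linear system: q1 = -627063657/92703670, q2 = 834542949/37081468, q3 = -15673550299/370814680, q4 = 857728713/18540734, q5 = -4255479327/185407340.
The numerator is Q*f truncated at degree 3: P0 = a_0 = -189/20; P1 = a_1 + q1*a_0 = 21806885637/463518350; P2 = a_2 + q1*a_1 + q2*a_0 = 3443192469/92703670; P3 = a_3 + q1*a_2 + q2*a_1 + q3*a_0 = 3443192469/231759175.


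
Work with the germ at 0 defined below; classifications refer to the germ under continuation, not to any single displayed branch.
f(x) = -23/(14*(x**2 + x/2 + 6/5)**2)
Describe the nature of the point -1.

Denominator factors: x**2 + x/2 + 6/5 = 17/10 at x = -1 — none vanishes.
So the germ continues analytically to -1.

The point is a regular point.


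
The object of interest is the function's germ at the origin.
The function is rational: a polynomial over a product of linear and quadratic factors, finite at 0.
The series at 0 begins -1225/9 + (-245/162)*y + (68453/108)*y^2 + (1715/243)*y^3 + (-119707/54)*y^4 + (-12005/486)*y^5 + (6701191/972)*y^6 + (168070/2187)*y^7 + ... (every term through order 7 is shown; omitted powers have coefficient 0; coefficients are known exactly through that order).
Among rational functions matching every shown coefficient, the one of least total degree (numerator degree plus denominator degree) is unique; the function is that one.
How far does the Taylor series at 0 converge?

No rational of total degree below 6 reproduces all 8 coefficients; solving the [2/4] Pade equations on them gives f(y) = (-y**2/4 - 5*y/18 - 25)/(y**2 + 3/7)**2, whose expansion matches every shown term.
Denominator factor (y**2 + 3/7)^2: discriminant -12/7, complex-conjugate roots ((1/7)*sqrt(21))*i and -((1/7)*sqrt(21))*i; poles of order 2, moduli (1/7)*sqrt(21) and (1/7)*sqrt(21).
The radius of convergence is the smallest modulus among the singular points: (1/7)*sqrt(21).

The radius of convergence is (1/7)*sqrt(21).


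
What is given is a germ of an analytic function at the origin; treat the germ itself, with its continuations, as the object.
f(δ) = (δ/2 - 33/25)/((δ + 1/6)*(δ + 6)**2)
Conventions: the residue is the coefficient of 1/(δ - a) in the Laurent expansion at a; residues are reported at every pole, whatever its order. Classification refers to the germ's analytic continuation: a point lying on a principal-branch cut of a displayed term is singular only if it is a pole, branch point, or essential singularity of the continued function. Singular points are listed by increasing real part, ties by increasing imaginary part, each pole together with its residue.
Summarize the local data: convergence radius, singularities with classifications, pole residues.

Radius of convergence at 0: 1/6.
At -6: a pole of order 2; residue 1263/30625.
At -1/6: a pole of order 1; residue -1263/30625.

Denominator factor (δ + 6)^2: pole of order 2 at -6, modulus 6.
Denominator factor (δ + 1/6): pole of order 1 at -1/6, modulus 1/6.
The radius of convergence is the smallest modulus among the singular points: 1/6.
At the order-2 pole -6 set g(δ) = (δ - (-6))^2*f(δ) = (δ/2 - 33/25)/(δ + 1/6).
Order-2 pole: residue = g'(a); g'(-6) = 1263/30625, so the residue is 1263/30625.
At the order-1 pole -1/6 set g(δ) = (δ - (-1/6))*f(δ) = (δ/2 - 33/25)/(δ + 6)**2.
Simple pole: residue = g(a) at a = -1/6, which is -1263/30625.
List the singular points by increasing real part (a conjugate pair: the negative imaginary part first).


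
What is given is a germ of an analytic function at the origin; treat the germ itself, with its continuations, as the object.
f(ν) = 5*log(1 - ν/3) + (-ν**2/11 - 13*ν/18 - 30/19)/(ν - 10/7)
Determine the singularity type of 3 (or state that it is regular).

The point is a logarithmic branch point.

The term (5)*log(1 - ν/(3)) has argument 1 - 3/(3) = 0 at 3: a logarithmic (infinitely-sheeted) branch point; the remaining terms are analytic or single-valued there.


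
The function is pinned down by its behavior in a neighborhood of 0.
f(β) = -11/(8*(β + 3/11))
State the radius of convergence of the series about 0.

Denominator factor (β + 3/11): pole of order 1 at -3/11, modulus 3/11.
The radius of convergence is the smallest modulus among the singular points: 3/11.

The radius of convergence is 3/11.


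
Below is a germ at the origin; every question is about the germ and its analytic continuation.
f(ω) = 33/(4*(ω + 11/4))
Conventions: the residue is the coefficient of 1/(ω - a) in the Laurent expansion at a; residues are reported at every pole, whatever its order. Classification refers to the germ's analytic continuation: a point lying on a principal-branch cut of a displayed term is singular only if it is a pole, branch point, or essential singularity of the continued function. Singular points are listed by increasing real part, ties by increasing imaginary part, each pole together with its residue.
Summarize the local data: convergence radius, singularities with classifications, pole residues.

Denominator factor (ω + 11/4): pole of order 1 at -11/4, modulus 11/4.
The radius of convergence is the smallest modulus among the singular points: 11/4.
At the order-1 pole -11/4 set g(ω) = (ω - (-11/4))*f(ω) = 33/4.
Simple pole: residue = g(a) at a = -11/4, which is 33/4.

Radius of convergence at 0: 11/4.
At -11/4: a pole of order 1; residue 33/4.


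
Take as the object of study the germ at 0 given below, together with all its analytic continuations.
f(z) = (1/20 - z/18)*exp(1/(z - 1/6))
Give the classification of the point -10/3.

There is no denominator, hence no pole anywhere.
The essential point of exp(1/(z - (1/6))) is 1/6, not -10/3.
So the germ continues analytically to -10/3.

The point is a regular point.


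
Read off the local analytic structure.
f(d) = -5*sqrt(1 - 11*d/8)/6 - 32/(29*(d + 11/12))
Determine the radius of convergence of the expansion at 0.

The radius of convergence is 8/11.

Denominator factor (d + 11/12): pole of order 1 at -11/12, modulus 11/12.
Branch term (-5/6)*sqrt(1 - d/(8/11)): its argument vanishes at d = 8/11, a square-root branch point, modulus 8/11.
The radius of convergence is the smallest modulus among the singular points: 8/11.


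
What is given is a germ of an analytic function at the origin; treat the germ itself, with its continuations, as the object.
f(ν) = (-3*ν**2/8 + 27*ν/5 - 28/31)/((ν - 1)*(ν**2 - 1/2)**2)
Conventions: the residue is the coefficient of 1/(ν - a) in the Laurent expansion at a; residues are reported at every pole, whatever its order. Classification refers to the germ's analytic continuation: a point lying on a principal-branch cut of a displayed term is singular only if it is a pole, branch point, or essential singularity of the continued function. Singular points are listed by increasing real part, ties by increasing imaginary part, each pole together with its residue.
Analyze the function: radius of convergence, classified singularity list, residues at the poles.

Denominator factor (ν - 1): pole of order 1 at 1, modulus 1.
Denominator factor (ν**2 - 1/2)^2: discriminant 2, real irrational roots (1/2)*sqrt(2) and -(1/2)*sqrt(2); poles of order 2, moduli (1/2)*sqrt(2) and (1/2)*sqrt(2).
The radius of convergence is the smallest modulus among the singular points: (1/2)*sqrt(2).
The factor ν**2 - 1/2 splits as (ν - a)(ν - a') with a = -(1/2)*sqrt(2), a' = (1/2)*sqrt(2). At the order-2 pole a set g(ν) = (ν - a)^2*f(ν) = [(-3*ν**2/8 + 27*ν/5 - 28/31)/(ν - 1)] / (ν - a')^2.
Order-2 pole: residue = g'(a); g'(-(1/2)*sqrt(2)) = -5111/620 + (16453/2480)*sqrt(2), so the residue is -5111/620 + (16453/2480)*sqrt(2).
The factor ν**2 - 1/2 splits as (ν - a)(ν - a') with a = (1/2)*sqrt(2), a' = -(1/2)*sqrt(2). At the order-2 pole a set g(ν) = (ν - a)^2*f(ν) = [(-3*ν**2/8 + 27*ν/5 - 28/31)/(ν - 1)] / (ν - a')^2.
Order-2 pole: residue = g'(a); g'((1/2)*sqrt(2)) = -5111/620 - (16453/2480)*sqrt(2), so the residue is -5111/620 - (16453/2480)*sqrt(2).
At the order-1 pole 1 set g(ν) = (ν - (1))*f(ν) = (-3*ν**2/8 + 27*ν/5 - 28/31)/(ν**2 - 1/2)**2.
Simple pole: residue = g(a) at a = 1, which is 5111/310.
List the singular points by increasing real part (a conjugate pair: the negative imaginary part first).

Radius of convergence at 0: (1/2)*sqrt(2).
At -(1/2)*sqrt(2): a pole of order 2; residue -5111/620 + (16453/2480)*sqrt(2).
At (1/2)*sqrt(2): a pole of order 2; residue -5111/620 - (16453/2480)*sqrt(2).
At 1: a pole of order 1; residue 5111/310.


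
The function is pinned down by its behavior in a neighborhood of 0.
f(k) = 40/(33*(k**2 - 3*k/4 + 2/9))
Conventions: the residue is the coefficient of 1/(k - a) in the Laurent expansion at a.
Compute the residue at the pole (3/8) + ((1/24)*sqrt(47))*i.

The factor k**2 - 3*k/4 + 2/9 splits as (k - a)(k - a') with a = (3/8) + ((1/24)*sqrt(47))*i, a' = (3/8) - ((1/24)*sqrt(47))*i. At the order-1 pole a set g(k) = (k - a)*f(k) = [40/33] / (k - a').
Simple pole: residue = g(a) at a = (3/8) + ((1/24)*sqrt(47))*i, which is -((160/517)*sqrt(47))*i.

The residue is -((160/517)*sqrt(47))*i.


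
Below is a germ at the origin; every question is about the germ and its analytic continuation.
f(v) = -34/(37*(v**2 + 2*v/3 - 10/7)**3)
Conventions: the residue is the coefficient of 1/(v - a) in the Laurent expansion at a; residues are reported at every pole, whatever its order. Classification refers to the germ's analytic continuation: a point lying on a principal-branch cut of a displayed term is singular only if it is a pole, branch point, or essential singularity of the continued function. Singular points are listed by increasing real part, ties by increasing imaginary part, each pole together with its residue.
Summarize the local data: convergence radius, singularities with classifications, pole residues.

Radius of convergence at 0: -1/3 + (1/21)*sqrt(679).
At -1/3 - (1/21)*sqrt(679): a pole of order 3; residue (607257/270151208)*sqrt(679).
At -1/3 + (1/21)*sqrt(679): a pole of order 3; residue -(607257/270151208)*sqrt(679).

Denominator factor (v**2 + 2*v/3 - 10/7)^3: discriminant 388/63, real irrational roots -1/3 + (1/21)*sqrt(679) and -1/3 - (1/21)*sqrt(679); poles of order 3, moduli -1/3 + (1/21)*sqrt(679) and 1/3 + (1/21)*sqrt(679).
The radius of convergence is the smallest modulus among the singular points: -1/3 + (1/21)*sqrt(679).
The factor v**2 + 2*v/3 - 10/7 splits as (v - a)(v - a') with a = -1/3 - (1/21)*sqrt(679), a' = -1/3 + (1/21)*sqrt(679). At the order-3 pole a set g(v) = (v - a)^3*f(v) = [-34/37] / (v - a')^3.
Order-3 pole: residue = g''(a)/2; g''(-1/3 - (1/21)*sqrt(679)) = (607257/135075604)*sqrt(679), so the residue is (607257/270151208)*sqrt(679).
The factor v**2 + 2*v/3 - 10/7 splits as (v - a)(v - a') with a = -1/3 + (1/21)*sqrt(679), a' = -1/3 - (1/21)*sqrt(679). At the order-3 pole a set g(v) = (v - a)^3*f(v) = [-34/37] / (v - a')^3.
Order-3 pole: residue = g''(a)/2; g''(-1/3 + (1/21)*sqrt(679)) = -(607257/135075604)*sqrt(679), so the residue is -(607257/270151208)*sqrt(679).
List the singular points by increasing real part (a conjugate pair: the negative imaginary part first).


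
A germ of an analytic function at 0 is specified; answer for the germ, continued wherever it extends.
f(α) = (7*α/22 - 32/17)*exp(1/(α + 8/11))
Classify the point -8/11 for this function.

The point is an essential singularity.

The exponent 1/(α - (-8/11)) has a pole at -8/11, so exp(1/(α - (-8/11))) takes every nonzero value near it: an essential singularity (not a pole of any order).


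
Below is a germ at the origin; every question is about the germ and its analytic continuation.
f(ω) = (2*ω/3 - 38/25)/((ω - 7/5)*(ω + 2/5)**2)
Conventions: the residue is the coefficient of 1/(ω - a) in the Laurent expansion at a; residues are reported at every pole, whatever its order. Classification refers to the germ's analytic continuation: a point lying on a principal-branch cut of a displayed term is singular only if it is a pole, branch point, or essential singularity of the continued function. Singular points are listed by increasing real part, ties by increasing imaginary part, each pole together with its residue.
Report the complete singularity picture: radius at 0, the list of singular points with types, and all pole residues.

Denominator factor (ω + 2/5)^2: pole of order 2 at -2/5, modulus 2/5.
Denominator factor (ω - 7/5): pole of order 1 at 7/5, modulus 7/5.
The radius of convergence is the smallest modulus among the singular points: 2/5.
At the order-2 pole -2/5 set g(ω) = (ω - (-2/5))^2*f(ω) = (2*ω/3 - 38/25)/(ω - 7/5).
Order-2 pole: residue = g'(a); g'(-2/5) = 44/243, so the residue is 44/243.
At the order-1 pole 7/5 set g(ω) = (ω - (7/5))*f(ω) = (2*ω/3 - 38/25)/(ω + 2/5)**2.
Simple pole: residue = g(a) at a = 7/5, which is -44/243.
List the singular points by increasing real part (a conjugate pair: the negative imaginary part first).

Radius of convergence at 0: 2/5.
At -2/5: a pole of order 2; residue 44/243.
At 7/5: a pole of order 1; residue -44/243.


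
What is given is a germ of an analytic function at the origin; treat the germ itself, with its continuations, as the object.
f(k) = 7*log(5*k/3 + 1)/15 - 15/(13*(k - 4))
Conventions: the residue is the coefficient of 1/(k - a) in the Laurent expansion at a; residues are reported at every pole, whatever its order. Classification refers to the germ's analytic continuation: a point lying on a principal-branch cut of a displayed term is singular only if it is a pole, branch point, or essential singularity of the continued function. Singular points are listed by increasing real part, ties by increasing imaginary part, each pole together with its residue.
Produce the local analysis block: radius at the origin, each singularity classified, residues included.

Radius of convergence at 0: 3/5.
At -3/5: a logarithmic branch point.
At 4: a pole of order 1; residue -15/13.

Denominator factor (k - 4): pole of order 1 at 4, modulus 4.
Branch term (7/15)*log(1 - k/(-3/5)): its argument vanishes at k = -3/5, a logarithmic branch point, modulus 3/5.
The radius of convergence is the smallest modulus among the singular points: 3/5.
The branch term is analytic at 4 and contributes nothing to the residue; only the rational part matters.
At the order-1 pole 4 set g(k) = (k - (4))*(rational part) = -15/13.
Simple pole: residue = g(a) at a = 4, which is -15/13.
List the singular points by increasing real part (a conjugate pair: the negative imaginary part first).


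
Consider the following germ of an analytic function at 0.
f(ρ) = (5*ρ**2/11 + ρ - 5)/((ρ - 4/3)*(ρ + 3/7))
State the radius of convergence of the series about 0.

The radius of convergence is 3/7.

Denominator factor (ρ + 3/7): pole of order 1 at -3/7, modulus 3/7.
Denominator factor (ρ - 4/3): pole of order 1 at 4/3, modulus 4/3.
The radius of convergence is the smallest modulus among the singular points: 3/7.


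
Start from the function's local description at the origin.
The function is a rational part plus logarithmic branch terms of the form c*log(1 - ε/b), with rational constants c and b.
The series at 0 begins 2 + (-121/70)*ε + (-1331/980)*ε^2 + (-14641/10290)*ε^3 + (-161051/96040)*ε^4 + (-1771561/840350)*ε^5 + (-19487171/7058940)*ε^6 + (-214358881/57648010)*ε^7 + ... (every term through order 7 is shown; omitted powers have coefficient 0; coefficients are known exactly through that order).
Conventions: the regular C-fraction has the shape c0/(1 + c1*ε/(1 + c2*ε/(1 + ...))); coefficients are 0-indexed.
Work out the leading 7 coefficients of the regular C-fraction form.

Taylor coefficients (read off): a_0 = 2, a_1 = -121/70, a_2 = -1331/980, a_3 = -14641/10290, a_4 = -161051/96040, a_5 = -1771561/840350, a_6 = -19487171/7058940.
c0 = a_0 = 2. Peel one level at a time: if S = 1 + c*ε/S' with S'(0) = 1, then c is the ε-coefficient of S and S' = c*ε/(S - 1).
S_1 = c0/f = 1 + (121/140)*ε + (3993/2800)*ε^2 + ...; c1 = 121/140.
S_2 = c1*ε/(S_1 - 1) = 1 + (-33/20)*ε + (-121/588)*ε^2 + ...; c2 = -33/20.
S_3 = c2*ε/(S_2 - 1) = 1 + (-55/441)*ε + (-32065/388962)*ε^2 + ...; c3 = -55/441.
S_4 = c3*ε/(S_3 - 1) = 1 + (-583/882)*ε + (-121/735)*ε^2 + ...; c4 = -583/882.
S_5 = c4*ε/(S_4 - 1) = 1 + (-66/265)*ε + (-65703/491575)*ε^2 + ...; c5 = -66/265.
S_6 = c5*ε/(S_5 - 1) = 1 + (-1991/3710)*ε + ...; c6 = -1991/3710.

The regular C-fraction coefficients are [2, 121/140, -33/20, -55/441, -583/882, -66/265, -1991/3710].
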